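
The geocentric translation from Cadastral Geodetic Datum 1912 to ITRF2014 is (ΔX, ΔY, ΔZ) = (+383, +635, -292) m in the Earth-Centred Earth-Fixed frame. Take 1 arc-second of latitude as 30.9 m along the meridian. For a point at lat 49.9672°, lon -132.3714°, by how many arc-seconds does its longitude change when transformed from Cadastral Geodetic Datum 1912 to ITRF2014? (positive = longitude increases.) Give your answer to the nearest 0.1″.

sin φ = 0.765676, cos φ = 0.643226, sin λ = -0.738792, cos λ = -0.673934.
East component: ΔE = −sin λ·ΔX + cos λ·ΔY = −(-0.738792)(383) + (-0.673934)(635) = -144.99 m.
1° of latitude spans 3600 × 30.90 = 111240 m; at latitude φ, 1° of longitude spans that × cos φ = 71552.5 m, so Δλ = -144.99 / 71552.5 × 3600 = -7.295″.

Δλ = -7.3″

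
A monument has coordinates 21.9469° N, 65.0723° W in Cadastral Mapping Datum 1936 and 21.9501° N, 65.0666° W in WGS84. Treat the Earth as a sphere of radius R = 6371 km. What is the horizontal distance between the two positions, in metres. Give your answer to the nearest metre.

687 m

Δφ = 21.9501° − 21.9469° = +0.0032°; Δλ = -65.0666° − -65.0723° = +0.0057°.
1° along a meridian = πR/180 = 111195 m.
ΔN = Δφ × 111195 = 355.8 m; ΔE = Δλ × 111195 × cos(21.9469°) = +0.0057 × 111195 × 0.927531 = 587.9 m.
Distance = √(ΔE² + ΔN²) = √(587.9² + 355.8²) = 687.2 m.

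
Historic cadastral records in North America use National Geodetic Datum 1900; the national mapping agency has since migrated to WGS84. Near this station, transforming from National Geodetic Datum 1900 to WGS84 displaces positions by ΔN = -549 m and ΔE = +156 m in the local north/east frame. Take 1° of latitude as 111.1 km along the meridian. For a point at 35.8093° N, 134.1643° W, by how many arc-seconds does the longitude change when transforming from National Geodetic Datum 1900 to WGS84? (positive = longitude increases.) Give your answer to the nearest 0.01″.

Δλ = 6.23″

At latitude 35.8093°, cos φ = 0.810969.
1° of longitude at this latitude = 111.1 × cos φ = 90.10 km, so Δλ = 156.0 / 90098.6 = 0.0017314° = 6.233″.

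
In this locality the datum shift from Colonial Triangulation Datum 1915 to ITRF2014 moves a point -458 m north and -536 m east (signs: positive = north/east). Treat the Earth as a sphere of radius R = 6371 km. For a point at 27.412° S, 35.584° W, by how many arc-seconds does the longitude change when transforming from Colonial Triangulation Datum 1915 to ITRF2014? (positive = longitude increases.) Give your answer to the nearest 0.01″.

Δλ = -19.55″

At latitude -27.412°, cos φ = 0.887719.
One radian of longitude at latitude φ spans R cos φ, so Δλ = ΔE / (R cos φ) = -536.0 / (6371000 × 0.887719) = -9.4772e-05 rad = -19.548″.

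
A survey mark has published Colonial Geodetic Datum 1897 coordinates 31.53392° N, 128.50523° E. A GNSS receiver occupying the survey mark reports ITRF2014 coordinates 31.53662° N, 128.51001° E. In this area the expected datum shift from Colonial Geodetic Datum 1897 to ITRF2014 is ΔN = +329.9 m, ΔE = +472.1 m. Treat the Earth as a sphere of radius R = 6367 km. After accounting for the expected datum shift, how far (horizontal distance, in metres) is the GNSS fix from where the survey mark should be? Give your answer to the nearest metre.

36 m

Observed coordinate differences: Δφ = +0.00270°, Δλ = +0.00478°.
Converting to metres (1° lat = 111125 m, cos φ = 0.852331): observed ΔN = 300.0 m, observed ΔE = 452.7 m.
Subtracting the expected shift leaves a residual of 300.0 − (329.9) = -29.9 m north and 452.7 − (472.1) = -19.4 m east.
Residual distance = √((-29.9)² + (-19.4)²) = 35.6 m.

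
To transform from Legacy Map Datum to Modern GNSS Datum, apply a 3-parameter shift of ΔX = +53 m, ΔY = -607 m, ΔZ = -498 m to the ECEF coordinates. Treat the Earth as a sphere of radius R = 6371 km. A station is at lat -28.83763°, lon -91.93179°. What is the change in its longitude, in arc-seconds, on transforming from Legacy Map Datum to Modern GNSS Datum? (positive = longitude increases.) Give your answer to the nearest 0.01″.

Δλ = 2.71″

sin φ = -0.482329, cos φ = 0.875990, sin λ = -0.999432, cos λ = -0.033710.
East component: ΔE = −sin λ·ΔX + cos λ·ΔY = −(-0.999432)(53) + (-0.033710)(-607) = 73.43 m.
1° of latitude spans πR/180 = 111195 m; at latitude φ, 1° of longitude spans that × cos φ = 97405.7 m, so Δλ = 73.43 / 97405.7 × 3600 = 2.714″.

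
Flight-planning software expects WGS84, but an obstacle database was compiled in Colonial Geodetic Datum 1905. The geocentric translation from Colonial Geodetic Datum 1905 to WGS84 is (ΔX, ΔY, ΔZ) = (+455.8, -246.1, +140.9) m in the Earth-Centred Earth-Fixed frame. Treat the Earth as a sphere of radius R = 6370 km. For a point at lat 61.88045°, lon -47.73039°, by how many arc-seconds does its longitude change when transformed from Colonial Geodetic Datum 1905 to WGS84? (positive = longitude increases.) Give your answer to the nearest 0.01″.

sin φ = 0.881966, cos φ = 0.471313, sin λ = -0.739988, cos λ = 0.672620.
East component: ΔE = −sin λ·ΔX + cos λ·ΔY = −(-0.739988)(455.8) + (0.672620)(-246.1) = 171.75 m.
1° of latitude spans πR/180 = 111177 m; at latitude φ, 1° of longitude spans that × cos φ = 52399.4 m, so Δλ = 171.75 / 52399.4 × 3600 = 11.800″.

Δλ = 11.80″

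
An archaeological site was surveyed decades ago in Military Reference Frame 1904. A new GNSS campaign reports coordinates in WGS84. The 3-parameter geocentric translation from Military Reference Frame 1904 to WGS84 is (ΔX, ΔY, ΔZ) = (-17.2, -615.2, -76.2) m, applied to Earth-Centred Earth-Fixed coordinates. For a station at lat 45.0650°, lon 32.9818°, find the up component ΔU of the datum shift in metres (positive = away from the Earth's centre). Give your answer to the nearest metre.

ΔU = -301 m

At φ = 45.0650°, λ = 32.9818°: sin φ = 0.707909, cos φ = 0.706304, sin λ = 0.544373, cos λ = 0.838844.
ΔU = cos φ cos λ·ΔX + cos φ sin λ·ΔY + sin φ·ΔZ = (0.706304)(0.838844)(-17.2) + (0.706304)(0.544373)(-615.2) + (0.707909)(-76.2) = -300.67 m.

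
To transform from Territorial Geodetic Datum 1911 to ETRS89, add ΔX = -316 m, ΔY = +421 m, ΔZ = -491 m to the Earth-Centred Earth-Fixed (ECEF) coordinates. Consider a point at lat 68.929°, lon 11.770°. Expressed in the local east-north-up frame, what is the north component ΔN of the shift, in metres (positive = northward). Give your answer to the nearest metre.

The local north axis is (−sin φ cos λ, −sin φ sin λ, cos φ), giving ΔN = 288.671 − 80.135 − 176.527 = 32.01 m.

ΔN = 32 m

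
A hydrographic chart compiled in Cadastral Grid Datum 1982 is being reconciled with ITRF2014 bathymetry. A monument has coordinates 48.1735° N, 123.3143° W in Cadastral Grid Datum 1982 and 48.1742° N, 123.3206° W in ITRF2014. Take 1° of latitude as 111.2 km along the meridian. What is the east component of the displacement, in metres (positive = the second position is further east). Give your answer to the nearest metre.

ΔE = -467 m

Δφ = 48.1742° − 48.1735° = +0.0007°; Δλ = -123.3206° − -123.3143° = -0.0063°.
ΔN = Δφ × 111200 = 77.8 m; ΔE = Δλ × 111200 × cos(48.1735°) = -0.0063 × 111200 × 0.666877 = -467.2 m.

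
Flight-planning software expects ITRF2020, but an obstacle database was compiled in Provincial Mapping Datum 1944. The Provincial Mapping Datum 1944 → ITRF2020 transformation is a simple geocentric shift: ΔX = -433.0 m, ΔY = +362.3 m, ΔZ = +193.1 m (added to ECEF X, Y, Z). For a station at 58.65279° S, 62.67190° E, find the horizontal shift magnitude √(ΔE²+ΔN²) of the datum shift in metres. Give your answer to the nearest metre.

At φ = -58.65279°, λ = 62.67190°: sin φ = -0.854030, cos φ = 0.520223, sin λ = 0.888392, cos λ = 0.459085.
ΔE = −sin λ·ΔX + cos λ·ΔY = −(0.888392)·(-433.0) + (0.459085)·(362.3) = 551.00 m.
ΔN = −sin φ cos λ·ΔX − sin φ sin λ·ΔY + cos φ·ΔZ = −(-0.854030)(0.459085)(-433.0) − (-0.854030)(0.888392)(362.3) + (0.520223)(193.1) = 205.57 m.
Horizontal magnitude = √(ΔE² + ΔN²) = √(551.00² + 205.57²) = 588.10 m.

588 m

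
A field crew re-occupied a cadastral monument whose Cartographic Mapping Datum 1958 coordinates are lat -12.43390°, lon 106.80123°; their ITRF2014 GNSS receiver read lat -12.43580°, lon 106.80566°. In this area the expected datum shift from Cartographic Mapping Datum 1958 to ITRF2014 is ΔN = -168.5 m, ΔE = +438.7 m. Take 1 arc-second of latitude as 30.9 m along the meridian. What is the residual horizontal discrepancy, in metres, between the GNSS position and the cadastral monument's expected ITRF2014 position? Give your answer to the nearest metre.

Observed coordinate differences: Δφ = -0.00190°, Δλ = +0.00443°.
Converting to metres (1° lat = 111240 m, cos φ = 0.976545): observed ΔN = -211.4 m, observed ΔE = 481.2 m.
Subtracting the expected shift leaves a residual of -211.4 − (-168.5) = -42.9 m north and 481.2 − (438.7) = 42.5 m east.
Residual distance = √((-42.9)² + 42.5²) = 60.4 m.

60 m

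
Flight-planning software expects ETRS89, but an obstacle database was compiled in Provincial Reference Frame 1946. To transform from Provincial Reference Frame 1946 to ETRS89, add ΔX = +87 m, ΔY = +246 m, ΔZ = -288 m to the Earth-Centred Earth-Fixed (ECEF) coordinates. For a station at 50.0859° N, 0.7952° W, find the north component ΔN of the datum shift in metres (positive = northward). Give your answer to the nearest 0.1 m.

ΔN = -248.9 m

At φ = 50.0859°, λ = -0.7952°: sin φ = 0.767007, cos φ = 0.641638, sin λ = -0.013878, cos λ = 0.999904.
ΔN = −sin φ cos λ·ΔX − sin φ sin λ·ΔY + cos φ·ΔZ = −(0.767007)(0.999904)(87) − (0.767007)(-0.013878)(246) + (0.641638)(-288) = -248.90 m.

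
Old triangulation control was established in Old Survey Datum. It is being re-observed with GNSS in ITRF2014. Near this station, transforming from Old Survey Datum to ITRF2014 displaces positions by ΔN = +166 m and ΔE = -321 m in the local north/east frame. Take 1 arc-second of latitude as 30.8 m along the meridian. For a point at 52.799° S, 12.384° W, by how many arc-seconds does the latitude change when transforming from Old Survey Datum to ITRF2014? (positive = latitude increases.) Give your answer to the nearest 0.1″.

1″ of latitude = 30.80 m, so Δφ = 166.0 / 30.80 = 5.390″.

Δφ = 5.4″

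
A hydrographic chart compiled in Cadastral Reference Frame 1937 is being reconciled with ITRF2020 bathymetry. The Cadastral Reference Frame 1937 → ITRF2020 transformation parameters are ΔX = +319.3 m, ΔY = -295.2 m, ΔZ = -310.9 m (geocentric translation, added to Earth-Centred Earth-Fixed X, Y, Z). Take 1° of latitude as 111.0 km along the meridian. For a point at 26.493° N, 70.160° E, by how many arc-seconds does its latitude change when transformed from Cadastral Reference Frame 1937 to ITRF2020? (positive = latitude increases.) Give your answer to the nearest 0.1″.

Δφ = -6.6″

sin φ = 0.446088, cos φ = 0.894989, sin λ = 0.940644, cos λ = 0.339395.
North component: ΔN = −sin φ cos λ·ΔX − sin φ sin λ·ΔY + cos φ·ΔZ = −(0.446088)(0.339395)(319.3) − (0.446088)(0.940644)(-295.2) + (0.894989)(-310.9) = -202.73 m.
1° of latitude spans 111000 m, so Δφ = -202.73 / 111000 × 3600 = -6.575″.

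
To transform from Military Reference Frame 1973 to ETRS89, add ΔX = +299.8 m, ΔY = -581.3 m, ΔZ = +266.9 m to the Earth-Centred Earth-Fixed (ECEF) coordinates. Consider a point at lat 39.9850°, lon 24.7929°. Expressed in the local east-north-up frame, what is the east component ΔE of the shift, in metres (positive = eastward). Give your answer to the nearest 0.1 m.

The local east axis at (φ, λ) is (−sin λ, cos λ, 0), so ΔE = −sin(24.7929°)·299.8 + cos(24.7929°)·(-581.3) = -653.44 m.

ΔE = -653.4 m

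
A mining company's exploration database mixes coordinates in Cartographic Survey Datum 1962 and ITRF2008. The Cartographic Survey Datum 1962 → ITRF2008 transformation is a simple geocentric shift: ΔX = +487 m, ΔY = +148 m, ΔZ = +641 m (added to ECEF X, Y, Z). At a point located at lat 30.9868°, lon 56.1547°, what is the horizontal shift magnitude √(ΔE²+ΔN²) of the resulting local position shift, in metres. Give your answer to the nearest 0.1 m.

The local east axis at (φ, λ) is (−sin λ, cos λ, 0), so ΔE = −sin(56.1547°)·487 + cos(56.1547°)·148 = -322.05 m.
The local north axis is (−sin φ cos λ, −sin φ sin λ, cos φ), giving ΔN = -139.643 − 63.284 + 549.520 = 346.59 m.
Horizontal magnitude = √(ΔE² + ΔN²) = √((-322.05)² + 346.59²) = 473.12 m.

473.1 m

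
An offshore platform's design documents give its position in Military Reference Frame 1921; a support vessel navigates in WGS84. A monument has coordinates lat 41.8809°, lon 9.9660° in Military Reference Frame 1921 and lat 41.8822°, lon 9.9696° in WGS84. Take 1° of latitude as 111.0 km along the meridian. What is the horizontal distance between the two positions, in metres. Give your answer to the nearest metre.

331 m

Δφ = 41.8822° − 41.8809° = +0.0013°; Δλ = 9.9696° − 9.9660° = +0.0036°.
ΔN = Δφ × 111000 = 144.3 m; ΔE = Δλ × 111000 × cos(41.8809°) = +0.0036 × 111000 × 0.744534 = 297.5 m.
Distance = √(ΔE² + ΔN²) = √(297.5² + 144.3²) = 330.7 m.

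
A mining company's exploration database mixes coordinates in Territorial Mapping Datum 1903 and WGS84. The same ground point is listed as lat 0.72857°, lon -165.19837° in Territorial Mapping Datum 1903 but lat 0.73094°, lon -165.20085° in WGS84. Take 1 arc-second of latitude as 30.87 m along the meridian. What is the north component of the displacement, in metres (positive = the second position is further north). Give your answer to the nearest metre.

Δφ = 0.73094° − 0.72857° = +0.00237°; Δλ = -165.20085° − -165.19837° = -0.00248°.
1° of latitude = 3600 × 30.87 = 111132 m.
ΔN = Δφ × 111132 = 263.4 m; ΔE = Δλ × 111132 × cos(0.72857°) = -0.00248 × 111132 × 0.999919 = -275.6 m.

ΔN = 263 m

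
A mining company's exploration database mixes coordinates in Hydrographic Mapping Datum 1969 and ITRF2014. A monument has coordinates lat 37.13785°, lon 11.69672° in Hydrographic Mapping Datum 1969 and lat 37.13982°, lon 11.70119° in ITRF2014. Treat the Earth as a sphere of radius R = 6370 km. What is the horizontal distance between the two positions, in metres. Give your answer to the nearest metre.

Δφ = 37.13982° − 37.13785° = +0.00197°; Δλ = 11.70119° − 11.69672° = +0.00447°.
1° along a meridian = πR/180 = 111177 m.
ΔN = Δφ × 111177 = 219.0 m; ΔE = Δλ × 111177 × cos(37.13785°) = +0.00447 × 111177 × 0.797185 = 396.2 m.
Distance = √(ΔE² + ΔN²) = √(396.2² + 219.0²) = 452.7 m.

453 m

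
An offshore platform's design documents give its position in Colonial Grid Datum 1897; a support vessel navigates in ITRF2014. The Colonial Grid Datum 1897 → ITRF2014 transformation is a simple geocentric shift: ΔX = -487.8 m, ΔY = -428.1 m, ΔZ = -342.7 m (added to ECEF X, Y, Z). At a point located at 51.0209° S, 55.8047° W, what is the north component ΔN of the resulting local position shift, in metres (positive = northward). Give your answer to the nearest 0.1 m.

The local north axis is (−sin φ cos λ, −sin φ sin λ, cos φ), giving ΔN = -213.118 + 275.263 − 215.571 = -153.43 m.

ΔN = -153.4 m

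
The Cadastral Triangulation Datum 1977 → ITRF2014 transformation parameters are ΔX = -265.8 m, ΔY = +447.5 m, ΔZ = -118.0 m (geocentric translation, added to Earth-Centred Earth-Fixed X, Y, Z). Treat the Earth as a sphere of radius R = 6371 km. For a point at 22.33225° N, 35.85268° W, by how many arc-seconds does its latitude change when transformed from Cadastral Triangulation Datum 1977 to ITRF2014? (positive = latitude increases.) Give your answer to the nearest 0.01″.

sin φ = 0.379977, cos φ = 0.924996, sin λ = -0.585703, cos λ = 0.810526.
North component: ΔN = −sin φ cos λ·ΔX − sin φ sin λ·ΔY + cos φ·ΔZ = −(0.379977)(0.810526)(-265.8) − (0.379977)(-0.585703)(447.5) + (0.924996)(-118.0) = 72.30 m.
1° of latitude spans πR/180 = 111195 m, so Δφ = 72.30 / 111195 × 3600 = 2.341″.

Δφ = 2.34″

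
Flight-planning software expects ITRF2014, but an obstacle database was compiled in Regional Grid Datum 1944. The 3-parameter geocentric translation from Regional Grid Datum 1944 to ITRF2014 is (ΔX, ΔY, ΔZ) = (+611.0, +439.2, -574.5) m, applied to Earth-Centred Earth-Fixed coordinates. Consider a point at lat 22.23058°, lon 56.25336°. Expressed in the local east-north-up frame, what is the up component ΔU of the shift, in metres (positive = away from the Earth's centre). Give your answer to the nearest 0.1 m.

The local up (radial) axis is (cos φ cos λ, cos φ sin λ, sin φ), giving ΔU = 314.194 + 338.050 − 217.353 = 434.89 m.

ΔU = 434.9 m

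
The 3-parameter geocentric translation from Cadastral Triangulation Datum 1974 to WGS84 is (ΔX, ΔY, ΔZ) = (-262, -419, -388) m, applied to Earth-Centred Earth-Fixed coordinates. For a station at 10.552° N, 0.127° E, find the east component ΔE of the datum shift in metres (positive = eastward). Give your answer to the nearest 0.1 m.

The local east axis at (φ, λ) is (−sin λ, cos λ, 0), so ΔE = −sin(0.127°)·(-262) + cos(0.127°)·(-419) = -418.42 m.

ΔE = -418.4 m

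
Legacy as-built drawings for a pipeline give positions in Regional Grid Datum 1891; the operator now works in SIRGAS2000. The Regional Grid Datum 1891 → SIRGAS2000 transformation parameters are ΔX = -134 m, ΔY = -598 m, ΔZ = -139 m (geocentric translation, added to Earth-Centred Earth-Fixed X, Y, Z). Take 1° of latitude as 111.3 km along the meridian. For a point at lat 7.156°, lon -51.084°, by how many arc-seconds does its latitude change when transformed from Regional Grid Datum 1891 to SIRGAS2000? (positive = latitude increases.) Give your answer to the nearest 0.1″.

sin φ = 0.124571, cos φ = 0.992211, sin λ = -0.778068, cos λ = 0.628180.
North component: ΔN = −sin φ cos λ·ΔX − sin φ sin λ·ΔY + cos φ·ΔZ = −(0.124571)(0.628180)(-134) − (0.124571)(-0.778068)(-598) + (0.992211)(-139) = -185.39 m.
1° of latitude spans 111300 m, so Δφ = -185.39 / 111300 × 3600 = -5.997″.

Δφ = -6.0″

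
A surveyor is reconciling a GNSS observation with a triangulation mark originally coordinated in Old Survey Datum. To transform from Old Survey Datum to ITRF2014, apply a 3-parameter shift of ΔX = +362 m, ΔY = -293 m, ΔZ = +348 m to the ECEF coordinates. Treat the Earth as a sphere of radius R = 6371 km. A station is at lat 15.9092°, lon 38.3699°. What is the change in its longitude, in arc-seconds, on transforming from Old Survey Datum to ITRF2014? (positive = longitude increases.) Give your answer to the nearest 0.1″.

sin φ = 0.274114, cos φ = 0.961697, sin λ = 0.620736, cos λ = 0.784020.
East component: ΔE = −sin λ·ΔX + cos λ·ΔY = −(0.620736)(362) + (0.784020)(-293) = -454.42 m.
1° of latitude spans πR/180 = 111195 m; at latitude φ, 1° of longitude spans that × cos φ = 106935.9 m, so Δλ = -454.42 / 106935.9 × 3600 = -15.298″.

Δλ = -15.3″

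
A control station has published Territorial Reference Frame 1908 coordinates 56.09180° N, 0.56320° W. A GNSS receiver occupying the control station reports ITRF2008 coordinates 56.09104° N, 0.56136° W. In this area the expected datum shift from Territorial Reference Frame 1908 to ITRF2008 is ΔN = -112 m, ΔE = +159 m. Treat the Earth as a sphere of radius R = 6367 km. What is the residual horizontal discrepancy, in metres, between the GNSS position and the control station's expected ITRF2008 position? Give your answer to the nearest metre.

Observed coordinate differences: Δφ = -0.00076°, Δλ = +0.00184°.
Converting to metres (1° lat = 111125 m, cos φ = 0.557864): observed ΔN = -84.5 m, observed ΔE = 114.1 m.
Subtracting the expected shift leaves a residual of -84.5 − (-112) = 27.5 m north and 114.1 − (159) = -44.9 m east.
Residual distance = √(27.5² + (-44.9)²) = 52.7 m.

53 m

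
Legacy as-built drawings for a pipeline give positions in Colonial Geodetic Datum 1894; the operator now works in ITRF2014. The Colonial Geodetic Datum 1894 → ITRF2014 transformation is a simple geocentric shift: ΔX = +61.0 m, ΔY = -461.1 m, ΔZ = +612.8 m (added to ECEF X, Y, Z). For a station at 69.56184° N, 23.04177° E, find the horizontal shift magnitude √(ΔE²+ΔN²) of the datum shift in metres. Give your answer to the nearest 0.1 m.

The local east axis at (φ, λ) is (−sin λ, cos λ, 0), so ΔE = −sin(23.04177°)·61.0 + cos(23.04177°)·(-461.1) = -448.19 m.
The local north axis is (−sin φ cos λ, −sin φ sin λ, cos φ), giving ΔN = -52.600 + 169.115 + 213.987 = 330.50 m.
Horizontal magnitude = √(ΔE² + ΔN²) = √((-448.19)² + 330.50²) = 556.87 m.

556.9 m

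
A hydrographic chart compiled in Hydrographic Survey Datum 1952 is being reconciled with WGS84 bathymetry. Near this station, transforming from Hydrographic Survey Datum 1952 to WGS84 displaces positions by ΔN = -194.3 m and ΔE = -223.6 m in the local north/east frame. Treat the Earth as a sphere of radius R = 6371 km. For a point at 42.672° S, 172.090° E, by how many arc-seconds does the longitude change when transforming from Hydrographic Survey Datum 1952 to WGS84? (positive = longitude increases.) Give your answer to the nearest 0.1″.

Δλ = -9.8″

At latitude -42.672°, cos φ = 0.735246.
One radian of longitude at latitude φ spans R cos φ, so Δλ = ΔE / (R cos φ) = -223.6 / (6371000 × 0.735246) = -4.7734e-05 rad = -9.846″.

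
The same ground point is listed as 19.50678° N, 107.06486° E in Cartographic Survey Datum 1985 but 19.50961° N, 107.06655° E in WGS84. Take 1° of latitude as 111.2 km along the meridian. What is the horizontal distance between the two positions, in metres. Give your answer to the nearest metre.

Δφ = 19.50961° − 19.50678° = +0.00283°; Δλ = 107.06655° − 107.06486° = +0.00169°.
ΔN = Δφ × 111200 = 314.7 m; ΔE = Δλ × 111200 × cos(19.50678°) = +0.00169 × 111200 × 0.942602 = 177.1 m.
Distance = √(ΔE² + ΔN²) = √(177.1² + 314.7²) = 361.1 m.

361 m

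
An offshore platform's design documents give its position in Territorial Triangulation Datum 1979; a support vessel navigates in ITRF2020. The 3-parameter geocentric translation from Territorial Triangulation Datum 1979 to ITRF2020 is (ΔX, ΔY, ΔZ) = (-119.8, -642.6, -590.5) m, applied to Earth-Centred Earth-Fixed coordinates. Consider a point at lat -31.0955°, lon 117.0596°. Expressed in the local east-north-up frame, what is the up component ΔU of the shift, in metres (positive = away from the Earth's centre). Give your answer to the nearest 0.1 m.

ΔU = -138.4 m

At φ = -31.0955°, λ = 117.0596°: sin φ = -0.516466, cos φ = 0.856308, sin λ = 0.890534, cos λ = -0.454917.
ΔU = cos φ cos λ·ΔX + cos φ sin λ·ΔY + sin φ·ΔZ = (0.856308)(-0.454917)(-119.8) + (0.856308)(0.890534)(-642.6) + (-0.516466)(-590.5) = -138.39 m.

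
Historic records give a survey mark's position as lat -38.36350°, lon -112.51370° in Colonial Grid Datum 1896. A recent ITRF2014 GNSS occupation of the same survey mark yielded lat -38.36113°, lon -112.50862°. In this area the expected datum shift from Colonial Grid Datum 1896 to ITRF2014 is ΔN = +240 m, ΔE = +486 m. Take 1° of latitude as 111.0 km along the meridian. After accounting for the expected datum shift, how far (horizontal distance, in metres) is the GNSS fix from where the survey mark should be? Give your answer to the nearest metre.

Observed coordinate differences: Δφ = +0.00237°, Δλ = +0.00508°.
Converting to metres (1° lat = 111000 m, cos φ = 0.784089): observed ΔN = 263.1 m, observed ΔE = 442.1 m.
Subtracting the expected shift leaves a residual of 263.1 − (240) = 23.1 m north and 442.1 − (486) = -43.9 m east.
Residual distance = √(23.1² + (-43.9)²) = 49.6 m.

50 m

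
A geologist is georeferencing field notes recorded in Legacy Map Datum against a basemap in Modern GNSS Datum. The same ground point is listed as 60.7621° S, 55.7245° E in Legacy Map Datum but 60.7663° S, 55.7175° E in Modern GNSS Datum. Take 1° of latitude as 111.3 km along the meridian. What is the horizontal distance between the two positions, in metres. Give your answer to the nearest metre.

Δφ = -60.7663° − -60.7621° = -0.0042°; Δλ = 55.7175° − 55.7245° = -0.0070°.
ΔN = Δφ × 111300 = -467.5 m; ΔE = Δλ × 111300 × cos(-60.7621°) = -0.0070 × 111300 × 0.488437 = -380.5 m.
Distance = √(ΔE² + ΔN²) = √((-380.5)² + (-467.5)²) = 602.8 m.

603 m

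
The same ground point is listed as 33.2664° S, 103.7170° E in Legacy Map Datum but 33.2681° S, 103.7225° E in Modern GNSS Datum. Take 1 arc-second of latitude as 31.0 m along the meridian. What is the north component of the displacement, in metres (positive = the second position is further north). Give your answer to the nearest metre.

ΔN = -190 m

Δφ = -33.2681° − -33.2664° = -0.0017°; Δλ = 103.7225° − 103.7170° = +0.0055°.
1° of latitude = 3600 × 31.00 = 111600 m.
ΔN = Δφ × 111600 = -189.7 m; ΔE = Δλ × 111600 × cos(-33.2664°) = +0.0055 × 111600 × 0.836129 = 513.2 m.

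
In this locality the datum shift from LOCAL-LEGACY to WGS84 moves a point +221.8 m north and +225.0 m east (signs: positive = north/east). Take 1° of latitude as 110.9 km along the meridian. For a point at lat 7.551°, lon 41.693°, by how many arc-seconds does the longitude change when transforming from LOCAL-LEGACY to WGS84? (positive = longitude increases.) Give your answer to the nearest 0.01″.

Δλ = 7.37″

At latitude 7.551°, cos φ = 0.991328.
1° of longitude at this latitude = 110.9 × cos φ = 109.94 km, so Δλ = 225.0 / 109938.3 = 0.0020466° = 7.368″.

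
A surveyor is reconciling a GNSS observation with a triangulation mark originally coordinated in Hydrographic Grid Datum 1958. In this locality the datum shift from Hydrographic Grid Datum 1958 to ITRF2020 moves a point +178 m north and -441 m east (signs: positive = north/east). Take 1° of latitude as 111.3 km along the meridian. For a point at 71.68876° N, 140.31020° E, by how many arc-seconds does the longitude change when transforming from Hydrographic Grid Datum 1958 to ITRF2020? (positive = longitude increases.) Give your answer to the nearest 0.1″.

At latitude 71.68876°, cos φ = 0.314179.
1° of longitude at this latitude = 111.3 × cos φ = 34.97 km, so Δλ = -441.0 / 34968.1 = -0.0126115° = -45.401″.

Δλ = -45.4″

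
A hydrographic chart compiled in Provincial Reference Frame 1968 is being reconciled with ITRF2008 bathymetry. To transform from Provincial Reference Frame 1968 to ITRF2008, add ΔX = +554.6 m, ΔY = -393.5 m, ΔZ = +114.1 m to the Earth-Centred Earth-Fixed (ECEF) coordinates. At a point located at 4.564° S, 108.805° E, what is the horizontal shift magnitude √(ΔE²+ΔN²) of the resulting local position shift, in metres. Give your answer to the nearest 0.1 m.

404.2 m

The local east axis at (φ, λ) is (−sin λ, cos λ, 0), so ΔE = −sin(108.805°)·554.6 + cos(108.805°)·(-393.5) = -398.15 m.
The local north axis is (−sin φ cos λ, −sin φ sin λ, cos φ), giving ΔN = -14.226 − 29.640 + 113.738 = 69.87 m.
Horizontal magnitude = √(ΔE² + ΔN²) = √((-398.15)² + 69.87²) = 404.24 m.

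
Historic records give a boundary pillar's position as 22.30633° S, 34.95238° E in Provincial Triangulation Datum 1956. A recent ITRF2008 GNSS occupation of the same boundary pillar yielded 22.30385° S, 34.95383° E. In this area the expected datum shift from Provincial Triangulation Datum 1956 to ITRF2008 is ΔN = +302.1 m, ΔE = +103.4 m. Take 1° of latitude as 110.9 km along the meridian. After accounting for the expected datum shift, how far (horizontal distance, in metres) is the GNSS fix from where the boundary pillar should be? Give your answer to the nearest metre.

Observed coordinate differences: Δφ = +0.00248°, Δλ = +0.00145°.
Converting to metres (1° lat = 110900 m, cos φ = 0.925168): observed ΔN = 275.0 m, observed ΔE = 148.8 m.
Subtracting the expected shift leaves a residual of 275.0 − (302.1) = -27.1 m north and 148.8 − (103.4) = 45.4 m east.
Residual distance = √((-27.1)² + 45.4²) = 52.8 m.

53 m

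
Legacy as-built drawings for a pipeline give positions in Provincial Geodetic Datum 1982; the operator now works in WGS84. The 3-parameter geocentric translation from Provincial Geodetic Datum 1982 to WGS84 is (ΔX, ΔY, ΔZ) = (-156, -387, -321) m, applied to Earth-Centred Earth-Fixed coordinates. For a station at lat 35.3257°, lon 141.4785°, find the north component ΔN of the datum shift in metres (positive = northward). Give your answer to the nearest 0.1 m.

ΔN = -193.1 m

The local north axis is (−sin φ cos λ, −sin φ sin λ, cos φ), giving ΔN = -70.572 + 139.367 − 261.897 = -193.10 m.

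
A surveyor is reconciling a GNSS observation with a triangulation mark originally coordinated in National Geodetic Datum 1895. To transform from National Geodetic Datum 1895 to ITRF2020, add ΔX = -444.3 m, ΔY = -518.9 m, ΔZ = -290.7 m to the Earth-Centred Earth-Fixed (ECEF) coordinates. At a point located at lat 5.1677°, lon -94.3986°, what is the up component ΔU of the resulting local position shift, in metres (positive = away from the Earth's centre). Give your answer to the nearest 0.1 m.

The local up (radial) axis is (cos φ cos λ, cos φ sin λ, sin φ), giving ΔU = 33.937 + 515.269 − 26.184 = 523.02 m.

ΔU = 523.0 m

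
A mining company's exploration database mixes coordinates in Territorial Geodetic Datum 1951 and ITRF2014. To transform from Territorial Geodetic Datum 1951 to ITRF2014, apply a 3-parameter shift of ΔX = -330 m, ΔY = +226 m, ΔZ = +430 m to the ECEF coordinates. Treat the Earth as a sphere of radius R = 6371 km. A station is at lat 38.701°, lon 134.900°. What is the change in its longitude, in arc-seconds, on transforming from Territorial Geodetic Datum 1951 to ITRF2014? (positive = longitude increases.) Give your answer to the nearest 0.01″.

sin φ = 0.625256, cos φ = 0.780419, sin λ = 0.708340, cos λ = -0.705872.
East component: ΔE = −sin λ·ΔX + cos λ·ΔY = −(0.708340)(-330) + (-0.705872)(226) = 74.23 m.
1° of latitude spans πR/180 = 111195 m; at latitude φ, 1° of longitude spans that × cos φ = 86778.7 m, so Δλ = 74.23 / 86778.7 × 3600 = 3.079″.

Δλ = 3.08″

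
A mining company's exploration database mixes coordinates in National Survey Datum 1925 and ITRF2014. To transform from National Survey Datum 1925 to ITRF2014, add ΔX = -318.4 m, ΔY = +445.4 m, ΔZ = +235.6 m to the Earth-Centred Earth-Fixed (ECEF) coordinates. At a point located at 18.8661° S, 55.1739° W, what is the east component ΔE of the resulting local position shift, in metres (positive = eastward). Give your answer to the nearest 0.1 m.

At φ = -18.8661°, λ = -55.1739°: sin φ = -0.323358, cos φ = 0.946277, sin λ = -0.820889, cos λ = 0.571088.
ΔE = −sin λ·ΔX + cos λ·ΔY = −(-0.820889)·(-318.4) + (0.571088)·(445.4) = -7.01 m.

ΔE = -7.0 m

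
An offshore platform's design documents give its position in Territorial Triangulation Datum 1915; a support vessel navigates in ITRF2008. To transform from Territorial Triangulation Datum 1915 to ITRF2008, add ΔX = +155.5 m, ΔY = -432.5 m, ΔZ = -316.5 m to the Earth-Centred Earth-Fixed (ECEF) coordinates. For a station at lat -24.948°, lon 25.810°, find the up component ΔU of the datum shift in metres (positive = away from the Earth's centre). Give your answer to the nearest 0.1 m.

ΔU = 89.7 m

At φ = -24.948°, λ = 25.810°: sin φ = -0.421796, cos φ = 0.906691, sin λ = 0.435388, cos λ = 0.900243.
ΔU = cos φ cos λ·ΔX + cos φ sin λ·ΔY + sin φ·ΔZ = (0.906691)(0.900243)(155.5) + (0.906691)(0.435388)(-432.5) + (-0.421796)(-316.5) = 89.69 m.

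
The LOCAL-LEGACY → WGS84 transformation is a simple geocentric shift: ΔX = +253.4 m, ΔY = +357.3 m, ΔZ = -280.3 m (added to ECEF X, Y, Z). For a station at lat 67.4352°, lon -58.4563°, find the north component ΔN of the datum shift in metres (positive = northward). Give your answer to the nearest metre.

ΔN = 51 m

At φ = 67.4352°, λ = -58.4563°: sin φ = 0.923446, cos φ = 0.383728, sin λ = -0.852241, cos λ = 0.523149.
ΔN = −sin φ cos λ·ΔX − sin φ sin λ·ΔY + cos φ·ΔZ = −(0.923446)(0.523149)(253.4) − (0.923446)(-0.852241)(357.3) + (0.383728)(-280.3) = 51.22 m.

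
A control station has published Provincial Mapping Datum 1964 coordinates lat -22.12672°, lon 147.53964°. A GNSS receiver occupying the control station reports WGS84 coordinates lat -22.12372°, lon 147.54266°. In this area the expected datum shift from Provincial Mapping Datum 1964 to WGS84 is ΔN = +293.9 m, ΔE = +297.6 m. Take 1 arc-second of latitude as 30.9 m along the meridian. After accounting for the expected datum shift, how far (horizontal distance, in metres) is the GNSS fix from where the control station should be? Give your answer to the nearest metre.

Observed coordinate differences: Δφ = +0.00300°, Δλ = +0.00302°.
Converting to metres (1° lat = 111240 m, cos φ = 0.926353): observed ΔN = 333.7 m, observed ΔE = 311.2 m.
Subtracting the expected shift leaves a residual of 333.7 − (293.9) = 39.8 m north and 311.2 − (297.6) = 13.6 m east.
Residual distance = √(39.8² + 13.6²) = 42.1 m.

42 m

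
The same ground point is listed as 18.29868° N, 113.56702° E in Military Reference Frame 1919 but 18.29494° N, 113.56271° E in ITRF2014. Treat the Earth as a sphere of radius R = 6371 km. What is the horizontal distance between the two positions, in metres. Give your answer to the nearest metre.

616 m

Δφ = 18.29494° − 18.29868° = -0.00374°; Δλ = 113.56271° − 113.56702° = -0.00431°.
1° along a meridian = πR/180 = 111195 m.
ΔN = Δφ × 111195 = -415.9 m; ΔE = Δλ × 111195 × cos(18.29868°) = -0.00431 × 111195 × 0.949433 = -455.0 m.
Distance = √(ΔE² + ΔN²) = √((-455.0)² + (-415.9)²) = 616.4 m.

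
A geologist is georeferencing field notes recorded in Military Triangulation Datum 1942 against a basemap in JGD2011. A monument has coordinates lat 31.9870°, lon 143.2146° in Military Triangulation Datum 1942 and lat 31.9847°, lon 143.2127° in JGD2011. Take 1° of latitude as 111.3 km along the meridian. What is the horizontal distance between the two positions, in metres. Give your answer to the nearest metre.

Δφ = 31.9847° − 31.9870° = -0.0023°; Δλ = 143.2127° − 143.2146° = -0.0019°.
ΔN = Δφ × 111300 = -256.0 m; ΔE = Δλ × 111300 × cos(31.9870°) = -0.0019 × 111300 × 0.848168 = -179.4 m.
Distance = √(ΔE² + ΔN²) = √((-179.4)² + (-256.0)²) = 312.6 m.

313 m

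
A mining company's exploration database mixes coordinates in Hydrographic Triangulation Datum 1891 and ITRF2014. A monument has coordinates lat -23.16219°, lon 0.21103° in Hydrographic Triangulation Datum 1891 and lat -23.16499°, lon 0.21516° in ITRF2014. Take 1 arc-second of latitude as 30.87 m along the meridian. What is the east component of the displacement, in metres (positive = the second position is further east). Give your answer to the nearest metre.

ΔE = 422 m

Δφ = -23.16499° − -23.16219° = -0.00280°; Δλ = 0.21516° − 0.21103° = +0.00413°.
1° of latitude = 3600 × 30.87 = 111132 m.
ΔN = Δφ × 111132 = -311.2 m; ΔE = Δλ × 111132 × cos(-23.16219°) = +0.00413 × 111132 × 0.919395 = 422.0 m.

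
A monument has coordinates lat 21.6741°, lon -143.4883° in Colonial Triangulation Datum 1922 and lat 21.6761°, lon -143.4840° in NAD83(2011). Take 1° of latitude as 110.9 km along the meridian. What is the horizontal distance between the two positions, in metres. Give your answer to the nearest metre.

Δφ = 21.6761° − 21.6741° = +0.0020°; Δλ = -143.4840° − -143.4883° = +0.0043°.
ΔN = Δφ × 110900 = 221.8 m; ΔE = Δλ × 110900 × cos(21.6741°) = +0.0043 × 110900 × 0.929300 = 443.2 m.
Distance = √(ΔE² + ΔN²) = √(443.2² + 221.8²) = 495.6 m.

496 m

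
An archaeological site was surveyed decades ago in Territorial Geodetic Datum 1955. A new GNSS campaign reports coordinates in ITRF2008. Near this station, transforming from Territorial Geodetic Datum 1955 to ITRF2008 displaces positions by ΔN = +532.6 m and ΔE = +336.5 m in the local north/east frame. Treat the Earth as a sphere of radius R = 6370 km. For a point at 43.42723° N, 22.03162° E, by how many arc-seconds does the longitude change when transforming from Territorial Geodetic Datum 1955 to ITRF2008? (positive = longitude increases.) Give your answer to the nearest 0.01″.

Δλ = 15.00″

At latitude 43.42723°, cos φ = 0.726248.
One radian of longitude at latitude φ spans R cos φ, so Δλ = ΔE / (R cos φ) = 336.5 / (6370000 × 0.726248) = 7.2738e-05 rad = 15.003″.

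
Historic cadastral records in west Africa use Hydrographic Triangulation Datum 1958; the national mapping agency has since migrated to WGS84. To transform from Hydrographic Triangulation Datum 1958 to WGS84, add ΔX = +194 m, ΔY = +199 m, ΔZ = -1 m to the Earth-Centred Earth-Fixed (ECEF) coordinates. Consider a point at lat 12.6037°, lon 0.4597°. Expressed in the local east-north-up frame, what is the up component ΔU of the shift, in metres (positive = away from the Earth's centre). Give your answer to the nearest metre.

The local up (radial) axis is (cos φ cos λ, cos φ sin λ, sin φ), giving ΔU = 189.319 + 1.558 − 0.218 = 190.66 m.

ΔU = 191 m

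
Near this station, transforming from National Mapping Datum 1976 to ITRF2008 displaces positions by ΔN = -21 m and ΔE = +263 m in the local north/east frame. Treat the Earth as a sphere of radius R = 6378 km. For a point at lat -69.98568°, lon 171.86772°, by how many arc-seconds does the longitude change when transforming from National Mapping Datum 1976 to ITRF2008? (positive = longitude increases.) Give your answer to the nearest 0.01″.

At latitude -69.98568°, cos φ = 0.342255.
One radian of longitude at latitude φ spans R cos φ, so Δλ = ΔE / (R cos φ) = 263.0 / (6378000 × 0.342255) = 1.2048e-04 rad = 24.851″.

Δλ = 24.85″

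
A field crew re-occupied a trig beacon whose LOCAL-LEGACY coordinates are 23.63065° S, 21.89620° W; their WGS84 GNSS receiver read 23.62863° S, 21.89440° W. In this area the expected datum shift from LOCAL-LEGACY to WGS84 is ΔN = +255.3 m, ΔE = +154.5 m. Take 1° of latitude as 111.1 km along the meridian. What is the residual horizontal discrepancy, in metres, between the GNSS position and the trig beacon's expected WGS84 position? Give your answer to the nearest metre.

42 m

Observed coordinate differences: Δφ = +0.00202°, Δλ = +0.00180°.
Converting to metres (1° lat = 111100 m, cos φ = 0.916148): observed ΔN = 224.4 m, observed ΔE = 183.2 m.
Subtracting the expected shift leaves a residual of 224.4 − (255.3) = -30.9 m north and 183.2 − (154.5) = 28.7 m east.
Residual distance = √((-30.9)² + 28.7²) = 42.2 m.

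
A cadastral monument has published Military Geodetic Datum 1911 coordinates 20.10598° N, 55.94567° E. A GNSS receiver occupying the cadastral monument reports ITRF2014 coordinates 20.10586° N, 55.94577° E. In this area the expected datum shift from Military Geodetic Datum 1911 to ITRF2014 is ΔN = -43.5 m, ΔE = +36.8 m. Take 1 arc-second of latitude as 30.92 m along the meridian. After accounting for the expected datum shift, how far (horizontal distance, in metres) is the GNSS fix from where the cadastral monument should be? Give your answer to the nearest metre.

Observed coordinate differences: Δφ = -0.00012°, Δλ = +0.00010°.
Converting to metres (1° lat = 111312 m, cos φ = 0.939058): observed ΔN = -13.4 m, observed ΔE = 10.5 m.
Subtracting the expected shift leaves a residual of -13.4 − (-43.5) = 30.1 m north and 10.5 − (36.8) = -26.3 m east.
Residual distance = √(30.1² + (-26.3)²) = 40.0 m.

40 m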